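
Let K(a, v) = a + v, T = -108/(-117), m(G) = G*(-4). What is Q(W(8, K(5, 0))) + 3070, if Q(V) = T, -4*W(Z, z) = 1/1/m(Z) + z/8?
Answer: 39922/13 ≈ 3070.9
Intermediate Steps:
m(G) = -4*G
T = 12/13 (T = -108*(-1/117) = 12/13 ≈ 0.92308)
W(Z, z) = Z - z/32 (W(Z, z) = -(1/1/(-4*Z) + z/8)/4 = -(1/(-1/(4*Z)) + z*(⅛))/4 = -(1*(-4*Z) + z/8)/4 = -(-4*Z + z/8)/4 = Z - z/32)
Q(V) = 12/13
Q(W(8, K(5, 0))) + 3070 = 12/13 + 3070 = 39922/13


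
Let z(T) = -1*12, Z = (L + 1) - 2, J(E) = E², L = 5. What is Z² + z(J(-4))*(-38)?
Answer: 472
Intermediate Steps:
Z = 4 (Z = (5 + 1) - 2 = 6 - 2 = 4)
z(T) = -12
Z² + z(J(-4))*(-38) = 4² - 12*(-38) = 16 + 456 = 472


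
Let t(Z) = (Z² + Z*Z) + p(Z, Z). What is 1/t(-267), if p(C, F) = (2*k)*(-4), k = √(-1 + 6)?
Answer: 71289/10164242882 + 2*√5/5082121441 ≈ 7.0146e-6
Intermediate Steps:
k = √5 ≈ 2.2361
p(C, F) = -8*√5 (p(C, F) = (2*√5)*(-4) = -8*√5)
t(Z) = -8*√5 + 2*Z² (t(Z) = (Z² + Z*Z) - 8*√5 = (Z² + Z²) - 8*√5 = 2*Z² - 8*√5 = -8*√5 + 2*Z²)
1/t(-267) = 1/(-8*√5 + 2*(-267)²) = 1/(-8*√5 + 2*71289) = 1/(-8*√5 + 142578) = 1/(142578 - 8*√5)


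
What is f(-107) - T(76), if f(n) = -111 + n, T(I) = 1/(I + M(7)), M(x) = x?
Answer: -18095/83 ≈ -218.01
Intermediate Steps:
T(I) = 1/(7 + I) (T(I) = 1/(I + 7) = 1/(7 + I))
f(-107) - T(76) = (-111 - 107) - 1/(7 + 76) = -218 - 1/83 = -18095/83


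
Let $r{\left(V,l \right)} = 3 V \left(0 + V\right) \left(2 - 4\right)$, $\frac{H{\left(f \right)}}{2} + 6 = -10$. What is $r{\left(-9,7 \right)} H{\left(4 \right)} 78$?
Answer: $1213056$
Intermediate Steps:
$H{\left(f \right)} = -32$ ($H{\left(f \right)} = -12 + 2 \left(-10\right) = -12 - 20 = -32$)
$r{\left(V,l \right)} = - 6 V^{2}$ ($r{\left(V,l \right)} = 3 V V \left(-2\right) = 3 V \left(- 2 V\right) = - 6 V^{2}$)
$r{\left(-9,7 \right)} H{\left(4 \right)} 78 = - 6 \left(-9\right)^{2} \left(-32\right) 78 = \left(-6\right) 81 \left(-32\right) 78 = \left(-486\right) \left(-32\right) 78 = 15552 \cdot 78 = 1213056$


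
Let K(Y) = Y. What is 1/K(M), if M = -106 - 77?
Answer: -1/183 ≈ -0.0054645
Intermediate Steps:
M = -183
1/K(M) = 1/(-183) = -1/183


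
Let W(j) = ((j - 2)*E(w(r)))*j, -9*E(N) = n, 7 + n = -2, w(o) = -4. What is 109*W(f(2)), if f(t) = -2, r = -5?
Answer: 872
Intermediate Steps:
n = -9 (n = -7 - 2 = -9)
E(N) = 1 (E(N) = -⅑*(-9) = 1)
W(j) = j*(-2 + j) (W(j) = ((j - 2)*1)*j = ((-2 + j)*1)*j = (-2 + j)*j = j*(-2 + j))
109*W(f(2)) = 109*(-2*(-2 - 2)) = 109*(-2*(-4)) = 109*8 = 872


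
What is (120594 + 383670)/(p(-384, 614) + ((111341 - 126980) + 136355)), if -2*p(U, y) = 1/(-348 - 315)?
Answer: 668654064/160069417 ≈ 4.1773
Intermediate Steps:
p(U, y) = 1/1326 (p(U, y) = -1/(2*(-348 - 315)) = -½/(-663) = -½*(-1/663) = 1/1326)
(120594 + 383670)/(p(-384, 614) + ((111341 - 126980) + 136355)) = (120594 + 383670)/(1/1326 + ((111341 - 126980) + 136355)) = 504264/(1/1326 + (-15639 + 136355)) = 504264/(1/1326 + 120716) = 504264/(160069417/1326) = 504264*(1326/160069417) = 668654064/160069417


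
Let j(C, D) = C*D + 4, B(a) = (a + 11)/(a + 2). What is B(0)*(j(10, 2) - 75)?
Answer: -561/2 ≈ -280.50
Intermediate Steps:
B(a) = (11 + a)/(2 + a)
j(C, D) = 4 + C*D
B(0)*(j(10, 2) - 75) = ((11 + 0)/(2 + 0))*((4 + 10*2) - 75) = (11/2)*((4 + 20) - 75) = ((1/2)*11)*(24 - 75) = (11/2)*(-51) = -561/2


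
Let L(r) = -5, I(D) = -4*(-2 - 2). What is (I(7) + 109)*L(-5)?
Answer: -625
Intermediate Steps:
I(D) = 16 (I(D) = -4*(-4) = 16)
(I(7) + 109)*L(-5) = (16 + 109)*(-5) = 125*(-5) = -625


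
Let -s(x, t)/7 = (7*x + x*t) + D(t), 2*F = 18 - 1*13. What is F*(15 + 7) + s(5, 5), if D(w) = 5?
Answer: -400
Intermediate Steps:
F = 5/2 (F = (18 - 1*13)/2 = (18 - 13)/2 = (1/2)*5 = 5/2 ≈ 2.5000)
s(x, t) = -35 - 49*x - 7*t*x (s(x, t) = -7*((7*x + x*t) + 5) = -7*((7*x + t*x) + 5) = -7*(5 + 7*x + t*x) = -35 - 49*x - 7*t*x)
F*(15 + 7) + s(5, 5) = 5*(15 + 7)/2 + (-35 - 49*5 - 7*5*5) = (5/2)*22 + (-35 - 245 - 175) = 55 - 455 = -400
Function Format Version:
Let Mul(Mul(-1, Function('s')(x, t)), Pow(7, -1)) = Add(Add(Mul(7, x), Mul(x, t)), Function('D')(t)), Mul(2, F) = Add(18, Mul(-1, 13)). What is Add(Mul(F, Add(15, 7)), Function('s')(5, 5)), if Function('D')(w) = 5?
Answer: -400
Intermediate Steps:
F = Rational(5, 2) (F = Mul(Rational(1, 2), Add(18, Mul(-1, 13))) = Mul(Rational(1, 2), Add(18, -13)) = Mul(Rational(1, 2), 5) = Rational(5, 2) ≈ 2.5000)
Function('s')(x, t) = Add(-35, Mul(-49, x), Mul(-7, t, x)) (Function('s')(x, t) = Mul(-7, Add(Add(Mul(7, x), Mul(x, t)), 5)) = Mul(-7, Add(Add(Mul(7, x), Mul(t, x)), 5)) = Mul(-7, Add(5, Mul(7, x), Mul(t, x))) = Add(-35, Mul(-49, x), Mul(-7, t, x)))
Add(Mul(F, Add(15, 7)), Function('s')(5, 5)) = Add(Mul(Rational(5, 2), Add(15, 7)), Add(-35, Mul(-49, 5), Mul(-7, 5, 5))) = Add(Mul(Rational(5, 2), 22), Add(-35, -245, -175)) = Add(55, -455) = -400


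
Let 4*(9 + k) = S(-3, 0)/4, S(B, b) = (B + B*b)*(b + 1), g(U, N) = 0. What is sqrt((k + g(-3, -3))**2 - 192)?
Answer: I*sqrt(27543)/16 ≈ 10.373*I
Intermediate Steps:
S(B, b) = (1 + b)*(B + B*b) (S(B, b) = (B + B*b)*(1 + b) = (1 + b)*(B + B*b))
k = -147/16 (k = -9 + (-3*(1 + 0**2 + 2*0)/4)/4 = -9 + (-3*(1 + 0 + 0)*(1/4))/4 = -9 + (-3*1*(1/4))/4 = -9 + (-3*1/4)/4 = -9 + (1/4)*(-3/4) = -9 - 3/16 = -147/16 ≈ -9.1875)
sqrt((k + g(-3, -3))**2 - 192) = sqrt((-147/16 + 0)**2 - 192) = sqrt((-147/16)**2 - 192) = sqrt(21609/256 - 192) = sqrt(-27543/256) = I*sqrt(27543)/16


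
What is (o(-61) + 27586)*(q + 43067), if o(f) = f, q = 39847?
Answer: 2282207850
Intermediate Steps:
(o(-61) + 27586)*(q + 43067) = (-61 + 27586)*(39847 + 43067) = 27525*82914 = 2282207850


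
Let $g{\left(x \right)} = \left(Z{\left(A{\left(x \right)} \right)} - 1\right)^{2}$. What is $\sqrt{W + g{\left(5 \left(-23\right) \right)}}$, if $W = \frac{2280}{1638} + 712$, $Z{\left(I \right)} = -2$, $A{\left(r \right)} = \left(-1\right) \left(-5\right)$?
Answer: $\frac{61 \sqrt{14469}}{273} \approx 26.877$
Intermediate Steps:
$A{\left(r \right)} = 5$
$W = \frac{194756}{273}$ ($W = 2280 \cdot \frac{1}{1638} + 712 = \frac{380}{273} + 712 = \frac{194756}{273} \approx 713.39$)
$g{\left(x \right)} = 9$ ($g{\left(x \right)} = \left(-2 - 1\right)^{2} = \left(-3\right)^{2} = 9$)
$\sqrt{W + g{\left(5 \left(-23\right) \right)}} = \sqrt{\frac{194756}{273} + 9} = \sqrt{\frac{197213}{273}} = \frac{61 \sqrt{14469}}{273}$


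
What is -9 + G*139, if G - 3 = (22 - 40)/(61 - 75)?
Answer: 4107/7 ≈ 586.71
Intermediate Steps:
G = 30/7 (G = 3 + (22 - 40)/(61 - 75) = 3 - 18/(-14) = 3 - 18*(-1/14) = 3 + 9/7 = 30/7 ≈ 4.2857)
-9 + G*139 = -9 + (30/7)*139 = -9 + 4170/7 = 4107/7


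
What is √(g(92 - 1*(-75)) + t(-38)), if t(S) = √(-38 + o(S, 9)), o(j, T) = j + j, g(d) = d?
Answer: √(167 + I*√114) ≈ 12.929 + 0.4129*I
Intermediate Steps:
o(j, T) = 2*j
t(S) = √(-38 + 2*S)
√(g(92 - 1*(-75)) + t(-38)) = √((92 - 1*(-75)) + √(-38 + 2*(-38))) = √((92 + 75) + √(-38 - 76)) = √(167 + √(-114)) = √(167 + I*√114)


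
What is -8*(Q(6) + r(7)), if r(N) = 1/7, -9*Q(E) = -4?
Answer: -296/63 ≈ -4.6984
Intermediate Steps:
Q(E) = 4/9 (Q(E) = -1/9*(-4) = 4/9)
r(N) = 1/7
-8*(Q(6) + r(7)) = -8*(4/9 + 1/7) = -8*37/63 = -296/63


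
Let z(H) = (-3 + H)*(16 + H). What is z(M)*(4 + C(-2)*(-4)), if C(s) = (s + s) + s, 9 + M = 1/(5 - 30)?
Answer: -1466472/625 ≈ -2346.4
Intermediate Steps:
M = -226/25 (M = -9 + 1/(5 - 30) = -9 + 1/(-25) = -9 - 1/25 = -226/25 ≈ -9.0400)
C(s) = 3*s (C(s) = 2*s + s = 3*s)
z(M)*(4 + C(-2)*(-4)) = (-48 + (-226/25)**2 + 13*(-226/25))*(4 + (3*(-2))*(-4)) = (-48 + 51076/625 - 2938/25)*(4 - 6*(-4)) = -52374*(4 + 24)/625 = -52374/625*28 = -1466472/625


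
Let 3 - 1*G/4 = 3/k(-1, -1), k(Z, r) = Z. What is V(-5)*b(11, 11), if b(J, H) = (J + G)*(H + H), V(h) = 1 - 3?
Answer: -1540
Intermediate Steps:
V(h) = -2
G = 24 (G = 12 - 12/(-1) = 12 - 12*(-1) = 12 - 4*(-3) = 12 + 12 = 24)
b(J, H) = 2*H*(24 + J) (b(J, H) = (J + 24)*(H + H) = (24 + J)*(2*H) = 2*H*(24 + J))
V(-5)*b(11, 11) = -4*11*(24 + 11) = -4*11*35 = -2*770 = -1540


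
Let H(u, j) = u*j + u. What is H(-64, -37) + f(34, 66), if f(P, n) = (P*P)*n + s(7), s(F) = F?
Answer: 78607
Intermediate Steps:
H(u, j) = u + j*u (H(u, j) = j*u + u = u + j*u)
f(P, n) = 7 + n*P**2 (f(P, n) = (P*P)*n + 7 = P**2*n + 7 = n*P**2 + 7 = 7 + n*P**2)
H(-64, -37) + f(34, 66) = -64*(1 - 37) + (7 + 66*34**2) = -64*(-36) + (7 + 66*1156) = 2304 + (7 + 76296) = 2304 + 76303 = 78607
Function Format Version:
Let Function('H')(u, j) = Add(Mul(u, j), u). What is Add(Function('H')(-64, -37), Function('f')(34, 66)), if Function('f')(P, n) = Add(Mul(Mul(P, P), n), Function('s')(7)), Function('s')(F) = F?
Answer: 78607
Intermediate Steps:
Function('H')(u, j) = Add(u, Mul(j, u)) (Function('H')(u, j) = Add(Mul(j, u), u) = Add(u, Mul(j, u)))
Function('f')(P, n) = Add(7, Mul(n, Pow(P, 2))) (Function('f')(P, n) = Add(Mul(Mul(P, P), n), 7) = Add(Mul(Pow(P, 2), n), 7) = Add(Mul(n, Pow(P, 2)), 7) = Add(7, Mul(n, Pow(P, 2))))
Add(Function('H')(-64, -37), Function('f')(34, 66)) = Add(Mul(-64, Add(1, -37)), Add(7, Mul(66, Pow(34, 2)))) = Add(Mul(-64, -36), Add(7, Mul(66, 1156))) = Add(2304, Add(7, 76296)) = Add(2304, 76303) = 78607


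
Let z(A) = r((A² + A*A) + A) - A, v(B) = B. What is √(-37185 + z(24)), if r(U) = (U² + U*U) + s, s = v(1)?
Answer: 2*√682186 ≈ 1651.9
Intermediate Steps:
s = 1
r(U) = 1 + 2*U² (r(U) = (U² + U*U) + 1 = (U² + U²) + 1 = 2*U² + 1 = 1 + 2*U²)
z(A) = 1 - A + 2*(A + 2*A²)² (z(A) = (1 + 2*((A² + A*A) + A)²) - A = (1 + 2*((A² + A²) + A)²) - A = (1 + 2*(2*A² + A)²) - A = (1 + 2*(A + 2*A²)²) - A = 1 - A + 2*(A + 2*A²)²)
√(-37185 + z(24)) = √(-37185 + (1 - 1*24 + 2*24²*(1 + 2*24)²)) = √(-37185 + (1 - 24 + 2*576*(1 + 48)²)) = √(-37185 + (1 - 24 + 2*576*49²)) = √(-37185 + (1 - 24 + 2*576*2401)) = √(-37185 + (1 - 24 + 2765952)) = √(-37185 + 2765929) = √2728744 = 2*√682186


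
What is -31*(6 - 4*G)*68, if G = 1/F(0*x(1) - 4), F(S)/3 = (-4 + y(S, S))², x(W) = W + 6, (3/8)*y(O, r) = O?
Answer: -1528827/121 ≈ -12635.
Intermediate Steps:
y(O, r) = 8*O/3
x(W) = 6 + W
F(S) = 3*(-4 + 8*S/3)²
G = 3/1936 (G = 1/(16*(-3 + 2*(0*(6 + 1) - 4))²/3) = 1/(16*(-3 + 2*(0*7 - 4))²/3) = 1/(16*(-3 + 2*(0 - 4))²/3) = 1/(16*(-3 + 2*(-4))²/3) = 1/(16*(-3 - 8)²/3) = 1/((16/3)*(-11)²) = 1/((16/3)*121) = 1/(1936/3) = 3/1936 ≈ 0.0015496)
-31*(6 - 4*G)*68 = -31*(6 - 4*3/1936)*68 = -31*(6 - 3/484)*68 = -31*2901/484*68 = -89931/484*68 = -1528827/121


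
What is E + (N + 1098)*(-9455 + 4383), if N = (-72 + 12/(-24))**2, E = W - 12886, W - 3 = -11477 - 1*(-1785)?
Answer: -32251331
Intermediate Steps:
W = -9689 (W = 3 + (-11477 - 1*(-1785)) = 3 + (-11477 + 1785) = 3 - 9692 = -9689)
E = -22575 (E = -9689 - 12886 = -22575)
N = 21025/4 (N = (-72 + 12*(-1/24))**2 = (-72 - 1/2)**2 = (-145/2)**2 = 21025/4 ≈ 5256.3)
E + (N + 1098)*(-9455 + 4383) = -22575 + (21025/4 + 1098)*(-9455 + 4383) = -22575 + (25417/4)*(-5072) = -22575 - 32228756 = -32251331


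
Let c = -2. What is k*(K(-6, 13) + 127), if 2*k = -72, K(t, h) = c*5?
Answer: -4212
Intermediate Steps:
K(t, h) = -10 (K(t, h) = -2*5 = -10)
k = -36 (k = (½)*(-72) = -36)
k*(K(-6, 13) + 127) = -36*(-10 + 127) = -36*117 = -4212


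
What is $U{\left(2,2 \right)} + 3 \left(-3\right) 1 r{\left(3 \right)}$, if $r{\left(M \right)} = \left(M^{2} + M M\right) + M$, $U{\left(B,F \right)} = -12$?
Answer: $-201$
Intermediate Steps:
$r{\left(M \right)} = M + 2 M^{2}$ ($r{\left(M \right)} = \left(M^{2} + M^{2}\right) + M = 2 M^{2} + M = M + 2 M^{2}$)
$U{\left(2,2 \right)} + 3 \left(-3\right) 1 r{\left(3 \right)} = -12 + 3 \left(-3\right) 1 \cdot 3 \left(1 + 2 \cdot 3\right) = -12 + \left(-9\right) 1 \cdot 3 \left(1 + 6\right) = -12 - 9 \cdot 3 \cdot 7 = -12 - 189 = -201$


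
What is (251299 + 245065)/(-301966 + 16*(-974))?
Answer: -8558/5475 ≈ -1.5631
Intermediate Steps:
(251299 + 245065)/(-301966 + 16*(-974)) = 496364/(-301966 - 15584) = 496364/(-317550) = 496364*(-1/317550) = -8558/5475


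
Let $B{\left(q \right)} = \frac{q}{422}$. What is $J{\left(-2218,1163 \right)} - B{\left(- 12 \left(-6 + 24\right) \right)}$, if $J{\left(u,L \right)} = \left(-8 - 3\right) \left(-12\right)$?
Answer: $\frac{27960}{211} \approx 132.51$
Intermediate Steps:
$B{\left(q \right)} = \frac{q}{422}$ ($B{\left(q \right)} = q \frac{1}{422} = \frac{q}{422}$)
$J{\left(u,L \right)} = 132$ ($J{\left(u,L \right)} = \left(-11\right) \left(-12\right) = 132$)
$J{\left(-2218,1163 \right)} - B{\left(- 12 \left(-6 + 24\right) \right)} = 132 - \frac{\left(-12\right) \left(-6 + 24\right)}{422} = 132 - \frac{\left(-12\right) 18}{422} = 132 - \frac{1}{422} \left(-216\right) = 132 - - \frac{108}{211} = 132 + \frac{108}{211} = \frac{27960}{211}$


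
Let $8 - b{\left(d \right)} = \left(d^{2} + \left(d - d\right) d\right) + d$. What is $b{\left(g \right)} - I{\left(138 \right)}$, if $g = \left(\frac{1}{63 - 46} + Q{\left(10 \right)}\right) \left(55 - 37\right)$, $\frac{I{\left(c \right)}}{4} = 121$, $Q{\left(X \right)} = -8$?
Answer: $- \frac{6001154}{289} \approx -20765.0$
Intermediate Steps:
$I{\left(c \right)} = 484$ ($I{\left(c \right)} = 4 \cdot 121 = 484$)
$g = - \frac{2430}{17}$ ($g = \left(\frac{1}{63 - 46} - 8\right) \left(55 - 37\right) = \left(\frac{1}{17} - 8\right) 18 = \left(- \frac{135}{17}\right) 18 = - \frac{2430}{17} \approx -142.94$)
$b{\left(d \right)} = 8 - d - d^{2}$ ($b{\left(d \right)} = 8 - \left(\left(d^{2} + \left(d - d\right) d\right) + d\right) = 8 - \left(\left(d^{2} + 0 d\right) + d\right) = 8 - \left(\left(d^{2} + 0\right) + d\right) = 8 - \left(d^{2} + d\right) = 8 - \left(d + d^{2}\right) = 8 - d - d^{2}$)
$b{\left(g \right)} - I{\left(138 \right)} = \left(8 - - \frac{2430}{17} - \left(- \frac{2430}{17}\right)^{2}\right) - 484 = \left(8 + \frac{2430}{17} - \frac{5904900}{289}\right) - 484 = - \frac{5861278}{289} - 484 = - \frac{6001154}{289}$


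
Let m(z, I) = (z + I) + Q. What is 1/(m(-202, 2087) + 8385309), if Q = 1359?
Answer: 1/8388553 ≈ 1.1921e-7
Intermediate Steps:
m(z, I) = 1359 + I + z (m(z, I) = (z + I) + 1359 = (I + z) + 1359 = 1359 + I + z)
1/(m(-202, 2087) + 8385309) = 1/((1359 + 2087 - 202) + 8385309) = 1/(3244 + 8385309) = 1/8388553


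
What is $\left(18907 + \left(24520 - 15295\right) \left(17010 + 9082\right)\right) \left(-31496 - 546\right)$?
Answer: $-7713073563494$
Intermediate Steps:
$\left(18907 + \left(24520 - 15295\right) \left(17010 + 9082\right)\right) \left(-31496 - 546\right) = \left(18907 + 9225 \cdot 26092\right) \left(-32042\right) = \left(18907 + 240698700\right) \left(-32042\right) = 240717607 \left(-32042\right) = -7713073563494$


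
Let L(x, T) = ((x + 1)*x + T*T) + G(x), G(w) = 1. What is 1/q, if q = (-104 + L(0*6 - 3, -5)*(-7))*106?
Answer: -1/34768 ≈ -2.8762e-5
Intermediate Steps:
L(x, T) = 1 + T² + x*(1 + x) (L(x, T) = ((x + 1)*x + T*T) + 1 = ((1 + x)*x + T²) + 1 = (x*(1 + x) + T²) + 1 = (T² + x*(1 + x)) + 1 = 1 + T² + x*(1 + x))
q = -34768 (q = (-104 + (1 + (0*6 - 3) + (-5)² + (0*6 - 3)²)*(-7))*106 = (-104 + (1 + (0 - 3) + 25 + (0 - 3)²)*(-7))*106 = (-104 + (1 - 3 + 25 + (-3)²)*(-7))*106 = (-104 + (1 - 3 + 25 + 9)*(-7))*106 = (-104 + 32*(-7))*106 = (-104 - 224)*106 = -328*106 = -34768)
1/q = 1/(-34768) = -1/34768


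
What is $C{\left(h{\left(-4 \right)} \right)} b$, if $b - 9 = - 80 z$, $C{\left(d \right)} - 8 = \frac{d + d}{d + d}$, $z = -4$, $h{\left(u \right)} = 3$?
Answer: $2961$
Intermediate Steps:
$C{\left(d \right)} = 9$ ($C{\left(d \right)} = 8 + \frac{d + d}{d + d} = 8 + \frac{2 d}{2 d} = 8 + 2 d \frac{1}{2 d} = 8 + 1 = 9$)
$b = 329$ ($b = 9 - -320 = 9 + 320 = 329$)
$C{\left(h{\left(-4 \right)} \right)} b = 9 \cdot 329 = 2961$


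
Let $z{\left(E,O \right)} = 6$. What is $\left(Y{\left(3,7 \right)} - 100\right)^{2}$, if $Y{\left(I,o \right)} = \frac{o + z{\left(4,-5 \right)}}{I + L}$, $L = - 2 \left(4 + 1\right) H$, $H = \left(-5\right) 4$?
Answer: $\frac{411562369}{41209} \approx 9987.2$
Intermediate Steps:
$H = -20$
$L = 200$ ($L = - 2 \left(4 + 1\right) \left(-20\right) = \left(-2\right) 5 \left(-20\right) = \left(-10\right) \left(-20\right) = 200$)
$Y{\left(I,o \right)} = \frac{6 + o}{200 + I}$ ($Y{\left(I,o \right)} = \frac{o + 6}{I + 200} = \frac{6 + o}{200 + I}$)
$\left(Y{\left(3,7 \right)} - 100\right)^{2} = \left(\frac{6 + 7}{200 + 3} - 100\right)^{2} = \left(\frac{1}{203} \cdot 13 - 100\right)^{2} = \left(\frac{13}{203} - 100\right)^{2} = \left(- \frac{20287}{203}\right)^{2} = \frac{411562369}{41209}$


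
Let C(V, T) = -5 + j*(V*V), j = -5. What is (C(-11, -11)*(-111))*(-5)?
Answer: -338550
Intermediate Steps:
C(V, T) = -5 - 5*V² (C(V, T) = -5 - 5*V*V = -5 - 5*V²)
(C(-11, -11)*(-111))*(-5) = ((-5 - 5*(-11)²)*(-111))*(-5) = ((-5 - 5*121)*(-111))*(-5) = ((-5 - 605)*(-111))*(-5) = -610*(-111)*(-5) = 67710*(-5) = -338550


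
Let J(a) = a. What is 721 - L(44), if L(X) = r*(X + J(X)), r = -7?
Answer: 1337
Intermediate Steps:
L(X) = -14*X (L(X) = -7*(X + X) = -14*X)
721 - L(44) = 721 - (-14)*44 = 721 - 1*(-616) = 721 + 616 = 1337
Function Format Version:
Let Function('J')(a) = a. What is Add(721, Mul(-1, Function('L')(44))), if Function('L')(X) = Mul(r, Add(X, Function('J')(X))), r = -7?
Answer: 1337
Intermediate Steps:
Function('L')(X) = Mul(-14, X) (Function('L')(X) = Mul(-7, Add(X, X)) = Mul(-7, Mul(2, X)) = Mul(-14, X))
Add(721, Mul(-1, Function('L')(44))) = Add(721, Mul(-1, Mul(-14, 44))) = Add(721, Mul(-1, -616)) = Add(721, 616) = 1337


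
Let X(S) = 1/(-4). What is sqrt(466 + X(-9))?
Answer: 9*sqrt(23)/2 ≈ 21.581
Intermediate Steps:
X(S) = -1/4
sqrt(466 + X(-9)) = sqrt(466 - 1/4) = sqrt(1863/4) = 9*sqrt(23)/2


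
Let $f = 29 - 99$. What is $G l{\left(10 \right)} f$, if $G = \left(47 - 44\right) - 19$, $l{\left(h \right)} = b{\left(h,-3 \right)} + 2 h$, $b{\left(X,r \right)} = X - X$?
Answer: $22400$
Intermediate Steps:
$b{\left(X,r \right)} = 0$
$f = -70$ ($f = 29 - 99 = -70$)
$l{\left(h \right)} = 2 h$ ($l{\left(h \right)} = 0 + 2 h = 2 h$)
$G = -16$ ($G = 3 - 19 = -16$)
$G l{\left(10 \right)} f = - 16 \cdot 2 \cdot 10 \left(-70\right) = \left(-16\right) 20 \left(-70\right) = \left(-320\right) \left(-70\right) = 22400$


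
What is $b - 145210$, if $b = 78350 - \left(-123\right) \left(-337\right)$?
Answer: $-108311$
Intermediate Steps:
$b = 36899$ ($b = 78350 - 41451 = 36899$)
$b - 145210 = 36899 - 145210 = -108311$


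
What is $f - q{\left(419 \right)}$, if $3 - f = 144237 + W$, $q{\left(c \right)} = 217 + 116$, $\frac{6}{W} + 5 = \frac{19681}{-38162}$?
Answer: $- \frac{30429823425}{210491} \approx -1.4457 \cdot 10^{5}$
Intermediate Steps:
$W = - \frac{228972}{210491}$ ($W = \frac{6}{-5 + \frac{19681}{-38162}} = \frac{6}{-5 + 19681 \left(- \frac{1}{38162}\right)} = \frac{6}{-5 - \frac{19681}{38162}} = \frac{6}{- \frac{210491}{38162}} = 6 \left(- \frac{38162}{210491}\right) = - \frac{228972}{210491} \approx -1.0878$)
$q{\left(c \right)} = 333$
$f = - \frac{30359729922}{210491}$ ($f = 3 - \left(144237 - \frac{228972}{210491}\right) = 3 - \frac{30360361395}{210491} = - \frac{30359729922}{210491} \approx -1.4423 \cdot 10^{5}$)
$f - q{\left(419 \right)} = - \frac{30359729922}{210491} - 333 = - \frac{30429823425}{210491}$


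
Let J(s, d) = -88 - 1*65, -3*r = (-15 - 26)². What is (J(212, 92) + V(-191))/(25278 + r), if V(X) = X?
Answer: -1032/74153 ≈ -0.013917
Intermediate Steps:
r = -1681/3 (r = -(-15 - 26)²/3 = -⅓*(-41)² = -⅓*1681 = -1681/3 ≈ -560.33)
J(s, d) = -153 (J(s, d) = -88 - 65 = -153)
(J(212, 92) + V(-191))/(25278 + r) = (-153 - 191)/(25278 - 1681/3) = -344/74153/3 = -344*3/74153 = -1032/74153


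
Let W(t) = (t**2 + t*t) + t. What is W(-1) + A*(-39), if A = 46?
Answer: -1793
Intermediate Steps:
W(t) = t + 2*t**2 (W(t) = (t**2 + t**2) + t = 2*t**2 + t = t + 2*t**2)
W(-1) + A*(-39) = -(1 + 2*(-1)) + 46*(-39) = -(1 - 2) - 1794 = -1*(-1) - 1794 = 1 - 1794 = -1793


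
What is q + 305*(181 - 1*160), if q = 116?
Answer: 6521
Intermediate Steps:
q + 305*(181 - 1*160) = 116 + 305*(181 - 1*160) = 116 + 305*(181 - 160) = 116 + 305*21 = 116 + 6405 = 6521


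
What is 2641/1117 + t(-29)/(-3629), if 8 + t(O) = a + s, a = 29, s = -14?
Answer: 9576370/4053593 ≈ 2.3624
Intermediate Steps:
t(O) = 7 (t(O) = -8 + (29 - 14) = -8 + 15 = 7)
2641/1117 + t(-29)/(-3629) = 2641/1117 + 7/(-3629) = 2641*(1/1117) + 7*(-1/3629) = 2641/1117 - 7/3629 = 9576370/4053593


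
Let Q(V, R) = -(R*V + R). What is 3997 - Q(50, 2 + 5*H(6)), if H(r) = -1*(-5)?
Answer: 5374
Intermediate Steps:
H(r) = 5
Q(V, R) = -R - R*V (Q(V, R) = -(R + R*V) = -R - R*V)
3997 - Q(50, 2 + 5*H(6)) = 3997 - (-1)*(2 + 5*5)*(1 + 50) = 3997 - (-1)*(2 + 25)*51 = 3997 - (-1)*27*51 = 3997 - 1*(-1377) = 3997 + 1377 = 5374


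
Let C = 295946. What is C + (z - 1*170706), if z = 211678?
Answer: 336918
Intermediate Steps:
C + (z - 1*170706) = 295946 + (211678 - 1*170706) = 295946 + (211678 - 170706) = 295946 + 40972 = 336918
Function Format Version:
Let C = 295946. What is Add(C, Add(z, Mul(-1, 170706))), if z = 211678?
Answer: 336918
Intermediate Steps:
Add(C, Add(z, Mul(-1, 170706))) = Add(295946, Add(211678, Mul(-1, 170706))) = Add(295946, Add(211678, -170706)) = Add(295946, 40972) = 336918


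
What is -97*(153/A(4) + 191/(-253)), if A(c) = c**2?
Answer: -3458341/4048 ≈ -854.33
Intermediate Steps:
-97*(153/A(4) + 191/(-253)) = -97*(153/(4**2) + 191/(-253)) = -97*(153/16 + 191*(-1/253)) = -97*(153*(1/16) - 191/253) = -97*(153/16 - 191/253) = -97*35653/4048 = -3458341/4048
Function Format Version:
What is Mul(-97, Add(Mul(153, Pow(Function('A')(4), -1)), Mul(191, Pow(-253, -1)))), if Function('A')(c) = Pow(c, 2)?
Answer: Rational(-3458341, 4048) ≈ -854.33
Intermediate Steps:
Mul(-97, Add(Mul(153, Pow(Function('A')(4), -1)), Mul(191, Pow(-253, -1)))) = Mul(-97, Add(Mul(153, Pow(Pow(4, 2), -1)), Mul(191, Pow(-253, -1)))) = Mul(-97, Add(Mul(153, Pow(16, -1)), Mul(191, Rational(-1, 253)))) = Mul(-97, Add(Mul(153, Rational(1, 16)), Rational(-191, 253))) = Mul(-97, Add(Rational(153, 16), Rational(-191, 253))) = Mul(-97, Rational(35653, 4048)) = Rational(-3458341, 4048)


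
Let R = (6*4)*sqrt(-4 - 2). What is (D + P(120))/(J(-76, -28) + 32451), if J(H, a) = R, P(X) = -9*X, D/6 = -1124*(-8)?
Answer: 190638808/117007873 - 140992*I*sqrt(6)/117007873 ≈ 1.6293 - 0.0029516*I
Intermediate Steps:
D = 53952 (D = 6*(-1124*(-8)) = 6*8992 = 53952)
R = 24*I*sqrt(6) (R = 24*sqrt(-6) = 24*(I*sqrt(6)) = 24*I*sqrt(6) ≈ 58.788*I)
J(H, a) = 24*I*sqrt(6)
(D + P(120))/(J(-76, -28) + 32451) = (53952 - 9*120)/(24*I*sqrt(6) + 32451) = (53952 - 1080)/(32451 + 24*I*sqrt(6)) = 52872/(32451 + 24*I*sqrt(6))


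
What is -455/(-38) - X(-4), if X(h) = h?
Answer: 607/38 ≈ 15.974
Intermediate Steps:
-455/(-38) - X(-4) = -455/(-38) - 1*(-4) = -455*(-1/38) + 4 = 455/38 + 4 = 607/38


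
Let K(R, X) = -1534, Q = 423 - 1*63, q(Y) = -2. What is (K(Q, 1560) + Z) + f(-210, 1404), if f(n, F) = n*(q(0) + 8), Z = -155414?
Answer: -158208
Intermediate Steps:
f(n, F) = 6*n (f(n, F) = n*(-2 + 8) = n*6 = 6*n)
Q = 360 (Q = 423 - 63 = 360)
(K(Q, 1560) + Z) + f(-210, 1404) = (-1534 - 155414) + 6*(-210) = -156948 - 1260 = -158208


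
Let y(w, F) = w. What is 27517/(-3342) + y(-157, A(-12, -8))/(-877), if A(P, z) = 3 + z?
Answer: -23607715/2930934 ≈ -8.0547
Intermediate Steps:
27517/(-3342) + y(-157, A(-12, -8))/(-877) = 27517/(-3342) - 157/(-877) = 27517*(-1/3342) - 157*(-1/877) = -27517/3342 + 157/877 = -23607715/2930934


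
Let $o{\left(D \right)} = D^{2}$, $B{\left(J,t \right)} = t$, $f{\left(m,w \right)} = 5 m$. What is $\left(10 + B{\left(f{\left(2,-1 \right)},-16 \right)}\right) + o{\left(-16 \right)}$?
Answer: $250$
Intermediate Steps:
$\left(10 + B{\left(f{\left(2,-1 \right)},-16 \right)}\right) + o{\left(-16 \right)} = \left(10 - 16\right) + \left(-16\right)^{2} = -6 + 256 = 250$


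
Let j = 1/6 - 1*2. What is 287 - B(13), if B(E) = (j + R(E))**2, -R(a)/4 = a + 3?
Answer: -145693/36 ≈ -4047.0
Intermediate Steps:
R(a) = -12 - 4*a (R(a) = -4*(a + 3) = -4*(3 + a) = -12 - 4*a)
j = -11/6 (j = 1*(1/6) - 2 = 1/6 - 2 = -11/6 ≈ -1.8333)
B(E) = (-83/6 - 4*E)**2 (B(E) = (-11/6 + (-12 - 4*E))**2 = (-83/6 - 4*E)**2)
287 - B(13) = 287 - (83 + 24*13)**2/36 = 287 - (83 + 312)**2/36 = 287 - 395**2/36 = 287 - 156025/36 = -145693/36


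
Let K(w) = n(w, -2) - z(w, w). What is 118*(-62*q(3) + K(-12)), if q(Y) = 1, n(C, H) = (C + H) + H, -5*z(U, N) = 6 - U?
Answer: -43896/5 ≈ -8779.2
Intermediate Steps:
z(U, N) = -6/5 + U/5 (z(U, N) = -(6 - U)/5 = -6/5 + U/5)
n(C, H) = C + 2*H
K(w) = -14/5 + 4*w/5 (K(w) = (w + 2*(-2)) - (-6/5 + w/5) = (w - 4) + (6/5 - w/5) = (-4 + w) + (6/5 - w/5) = -14/5 + 4*w/5)
118*(-62*q(3) + K(-12)) = 118*(-62*1 + (-14/5 + (4/5)*(-12))) = 118*(-62 + (-14/5 - 48/5)) = 118*(-62 - 62/5) = 118*(-372/5) = -43896/5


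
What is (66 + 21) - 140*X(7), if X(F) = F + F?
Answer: -1873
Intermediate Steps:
X(F) = 2*F
(66 + 21) - 140*X(7) = (66 + 21) - 280*7 = 87 - 140*14 = 87 - 1960 = -1873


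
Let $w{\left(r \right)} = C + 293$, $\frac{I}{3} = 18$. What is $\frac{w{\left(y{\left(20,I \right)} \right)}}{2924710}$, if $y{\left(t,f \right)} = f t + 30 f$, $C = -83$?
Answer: $\frac{21}{292471} \approx 7.1802 \cdot 10^{-5}$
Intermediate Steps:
$I = 54$ ($I = 3 \cdot 18 = 54$)
$y{\left(t,f \right)} = 30 f + f t$
$w{\left(r \right)} = 210$ ($w{\left(r \right)} = -83 + 293 = 210$)
$\frac{w{\left(y{\left(20,I \right)} \right)}}{2924710} = \frac{210}{2924710} = 210 \cdot \frac{1}{2924710} = \frac{21}{292471}$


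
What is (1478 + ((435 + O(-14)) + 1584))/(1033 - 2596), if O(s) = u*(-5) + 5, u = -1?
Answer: -1169/521 ≈ -2.2438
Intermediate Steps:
O(s) = 10 (O(s) = -1*(-5) + 5 = 5 + 5 = 10)
(1478 + ((435 + O(-14)) + 1584))/(1033 - 2596) = (1478 + ((435 + 10) + 1584))/(1033 - 2596) = (1478 + (445 + 1584))/(-1563) = (1478 + 2029)*(-1/1563) = 3507*(-1/1563) = -1169/521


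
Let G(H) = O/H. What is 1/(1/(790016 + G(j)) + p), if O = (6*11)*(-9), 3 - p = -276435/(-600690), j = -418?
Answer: 601103715226/1526686516553 ≈ 0.39373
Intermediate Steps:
p = 101709/40046 (p = 3 - (-276435)/(-600690) = 3 - (-276435)*(-1)/600690 = 3 - 1*18429/40046 = 3 - 18429/40046 = 101709/40046 ≈ 2.5398)
O = -594 (O = 66*(-9) = -594)
G(H) = -594/H
1/(1/(790016 + G(j)) + p) = 1/(1/(790016 - 594/(-418)) + 101709/40046) = 1/(1/(790016 - 594*(-1/418)) + 101709/40046) = 1/(1/(790016 + 27/19) + 101709/40046) = 1/(1/(15010331/19) + 101709/40046) = 1/(19/15010331 + 101709/40046) = 1/(1526686516553/601103715226) = 601103715226/1526686516553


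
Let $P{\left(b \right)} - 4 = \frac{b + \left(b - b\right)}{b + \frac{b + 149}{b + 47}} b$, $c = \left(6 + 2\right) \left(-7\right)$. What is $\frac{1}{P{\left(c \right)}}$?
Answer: $- \frac{199}{8612} \approx -0.023107$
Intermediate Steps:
$c = -56$ ($c = 8 \left(-7\right) = -56$)
$P{\left(b \right)} = 4 + \frac{b^{2}}{b + \frac{149 + b}{47 + b}}$ ($P{\left(b \right)} = 4 + \frac{b + \left(b - b\right)}{b + \frac{b + 149}{b + 47}} b = 4 + \frac{b + 0}{b + \frac{149 + b}{47 + b}} b = 4 + \frac{b}{b + \frac{149 + b}{47 + b}} b = 4 + \frac{b^{2}}{b + \frac{149 + b}{47 + b}}$)
$\frac{1}{P{\left(c \right)}} = \frac{1}{\frac{1}{149 + \left(-56\right)^{2} + 48 \left(-56\right)} \left(596 + \left(-56\right)^{3} + 51 \left(-56\right)^{2} + 192 \left(-56\right)\right)} = \frac{1}{\frac{1}{149 + 3136 - 2688} \left(596 - 175616 + 51 \cdot 3136 - 10752\right)} = \frac{1}{\frac{1}{597} \left(596 - 175616 + 159936 - 10752\right)} = \frac{1}{\frac{1}{597} \left(-25836\right)} = \frac{1}{- \frac{8612}{199}} = - \frac{199}{8612}$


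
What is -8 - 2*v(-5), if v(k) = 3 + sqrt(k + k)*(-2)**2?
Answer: -14 - 8*I*sqrt(10) ≈ -14.0 - 25.298*I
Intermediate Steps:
v(k) = 3 + 4*sqrt(2)*sqrt(k) (v(k) = 3 + sqrt(2*k)*4 = 3 + (sqrt(2)*sqrt(k))*4 = 3 + 4*sqrt(2)*sqrt(k))
-8 - 2*v(-5) = -8 - 2*(3 + 4*sqrt(2)*sqrt(-5)) = -8 - 2*(3 + 4*sqrt(2)*(I*sqrt(5))) = -8 - 2*(3 + 4*I*sqrt(10)) = -8 + (-6 - 8*I*sqrt(10)) = -14 - 8*I*sqrt(10)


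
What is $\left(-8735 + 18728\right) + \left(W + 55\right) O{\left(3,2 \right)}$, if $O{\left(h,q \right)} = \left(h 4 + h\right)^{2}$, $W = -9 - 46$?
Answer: $9993$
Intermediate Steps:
$W = -55$ ($W = -9 - 46 = -55$)
$O{\left(h,q \right)} = 25 h^{2}$ ($O{\left(h,q \right)} = \left(4 h + h\right)^{2} = \left(5 h\right)^{2} = 25 h^{2}$)
$\left(-8735 + 18728\right) + \left(W + 55\right) O{\left(3,2 \right)} = \left(-8735 + 18728\right) + \left(-55 + 55\right) 25 \cdot 3^{2} = 9993 + 0 \cdot 25 \cdot 9 = 9993 + 0 \cdot 225 = 9993 + 0 = 9993$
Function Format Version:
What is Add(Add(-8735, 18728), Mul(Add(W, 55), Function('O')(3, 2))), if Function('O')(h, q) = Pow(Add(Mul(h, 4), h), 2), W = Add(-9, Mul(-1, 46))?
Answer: 9993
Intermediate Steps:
W = -55 (W = Add(-9, -46) = -55)
Function('O')(h, q) = Mul(25, Pow(h, 2)) (Function('O')(h, q) = Pow(Add(Mul(4, h), h), 2) = Pow(Mul(5, h), 2) = Mul(25, Pow(h, 2)))
Add(Add(-8735, 18728), Mul(Add(W, 55), Function('O')(3, 2))) = Add(Add(-8735, 18728), Mul(Add(-55, 55), Mul(25, Pow(3, 2)))) = Add(9993, Mul(0, Mul(25, 9))) = Add(9993, Mul(0, 225)) = Add(9993, 0) = 9993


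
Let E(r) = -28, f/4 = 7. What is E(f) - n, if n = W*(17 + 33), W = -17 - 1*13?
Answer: 1472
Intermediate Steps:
W = -30 (W = -17 - 13 = -30)
f = 28 (f = 4*7 = 28)
n = -1500 (n = -30*(17 + 33) = -30*50 = -1500)
E(f) - n = -28 - 1*(-1500) = -28 + 1500 = 1472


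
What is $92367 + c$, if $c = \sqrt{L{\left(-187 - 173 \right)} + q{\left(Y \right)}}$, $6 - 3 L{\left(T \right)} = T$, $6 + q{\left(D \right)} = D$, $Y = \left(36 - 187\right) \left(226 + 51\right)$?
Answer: $92367 + i \sqrt{41711} \approx 92367.0 + 204.23 i$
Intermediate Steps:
$Y = -41827$ ($Y = \left(-151\right) 277 = -41827$)
$q{\left(D \right)} = -6 + D$
$L{\left(T \right)} = 2 - \frac{T}{3}$
$c = i \sqrt{41711}$ ($c = \sqrt{\left(2 - \frac{-187 - 173}{3}\right) - 41833} = \sqrt{\left(2 - -120\right) - 41833} = \sqrt{\left(2 + 120\right) - 41833} = \sqrt{122 - 41833} = \sqrt{-41711} = i \sqrt{41711} \approx 204.23 i$)
$92367 + c = 92367 + i \sqrt{41711}$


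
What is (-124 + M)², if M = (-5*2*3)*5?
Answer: 75076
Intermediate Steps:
M = -150 (M = -10*3*5 = -30*5 = -150)
(-124 + M)² = (-124 - 150)² = (-274)² = 75076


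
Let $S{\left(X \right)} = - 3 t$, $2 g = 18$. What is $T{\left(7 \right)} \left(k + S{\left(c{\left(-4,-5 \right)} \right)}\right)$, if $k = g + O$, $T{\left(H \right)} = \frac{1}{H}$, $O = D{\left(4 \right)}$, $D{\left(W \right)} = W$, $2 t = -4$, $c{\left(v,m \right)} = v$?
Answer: $\frac{19}{7} \approx 2.7143$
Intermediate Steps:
$g = 9$ ($g = \frac{1}{2} \cdot 18 = 9$)
$t = -2$ ($t = \frac{1}{2} \left(-4\right) = -2$)
$O = 4$
$k = 13$ ($k = 9 + 4 = 13$)
$S{\left(X \right)} = 6$ ($S{\left(X \right)} = \left(-3\right) \left(-2\right) = 6$)
$T{\left(7 \right)} \left(k + S{\left(c{\left(-4,-5 \right)} \right)}\right) = \frac{13 + 6}{7} = \frac{1}{7} \cdot 19 = \frac{19}{7}$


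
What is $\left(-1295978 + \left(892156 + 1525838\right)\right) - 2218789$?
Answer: $-1096773$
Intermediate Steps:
$\left(-1295978 + \left(892156 + 1525838\right)\right) - 2218789 = \left(-1295978 + 2417994\right) - 2218789 = 1122016 - 2218789 = -1096773$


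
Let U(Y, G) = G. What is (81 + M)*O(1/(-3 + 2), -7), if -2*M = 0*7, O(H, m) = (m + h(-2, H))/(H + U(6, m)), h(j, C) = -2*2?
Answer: 891/8 ≈ 111.38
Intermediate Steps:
h(j, C) = -4
O(H, m) = (-4 + m)/(H + m) (O(H, m) = (m - 4)/(H + m) = (-4 + m)/(H + m))
M = 0 (M = -0*7 = -1/2*0 = 0)
(81 + M)*O(1/(-3 + 2), -7) = (81 + 0)*((-4 - 7)/(1/(-3 + 2) - 7)) = 81*(-11/(1/(-1) - 7)) = 81*(-11/(-1 - 7)) = 81*(-11/(-8)) = 81*(-1/8*(-11)) = 81*(11/8) = 891/8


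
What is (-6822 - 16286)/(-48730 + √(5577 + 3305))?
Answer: 563026420/1187302009 + 11554*√8882/1187302009 ≈ 0.47512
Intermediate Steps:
(-6822 - 16286)/(-48730 + √(5577 + 3305)) = -23108/(-48730 + √8882)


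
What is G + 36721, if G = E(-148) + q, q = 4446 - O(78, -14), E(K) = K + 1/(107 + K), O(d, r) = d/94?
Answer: 79041967/1927 ≈ 41018.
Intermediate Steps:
O(d, r) = d/94 (O(d, r) = d*(1/94) = d/94)
q = 208923/47 (q = 4446 - 78/94 = 4446 - 1*39/47 = 4446 - 39/47 = 208923/47 ≈ 4445.2)
G = 8280600/1927 (G = (1 + (-148)² + 107*(-148))/(107 - 148) + 208923/47 = (1 + 21904 - 15836)/(-41) + 208923/47 = -1/41*6069 + 208923/47 = -6069/41 + 208923/47 = 8280600/1927 ≈ 4297.1)
G + 36721 = 8280600/1927 + 36721 = 79041967/1927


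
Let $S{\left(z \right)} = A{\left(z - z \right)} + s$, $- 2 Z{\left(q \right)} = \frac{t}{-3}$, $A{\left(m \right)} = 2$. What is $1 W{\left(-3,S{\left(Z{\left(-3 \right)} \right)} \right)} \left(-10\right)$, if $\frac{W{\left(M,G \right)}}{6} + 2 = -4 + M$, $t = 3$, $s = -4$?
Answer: $540$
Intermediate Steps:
$Z{\left(q \right)} = \frac{1}{2}$ ($Z{\left(q \right)} = - \frac{3 \frac{1}{-3}}{2} = - \frac{3 \left(- \frac{1}{3}\right)}{2} = \left(- \frac{1}{2}\right) \left(-1\right) = \frac{1}{2}$)
$S{\left(z \right)} = -2$ ($S{\left(z \right)} = 2 - 4 = -2$)
$W{\left(M,G \right)} = -36 + 6 M$ ($W{\left(M,G \right)} = -12 + 6 \left(-4 + M\right) = -12 + \left(-24 + 6 M\right) = -36 + 6 M$)
$1 W{\left(-3,S{\left(Z{\left(-3 \right)} \right)} \right)} \left(-10\right) = 1 \left(-36 + 6 \left(-3\right)\right) \left(-10\right) = 1 \left(-36 - 18\right) \left(-10\right) = 1 \left(-54\right) \left(-10\right) = \left(-54\right) \left(-10\right) = 540$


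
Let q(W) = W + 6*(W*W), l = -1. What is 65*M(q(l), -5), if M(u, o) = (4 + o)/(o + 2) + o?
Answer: -910/3 ≈ -303.33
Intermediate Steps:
q(W) = W + 6*W**2
M(u, o) = o + (4 + o)/(2 + o) (M(u, o) = (4 + o)/(2 + o) + o = o + (4 + o)/(2 + o))
65*M(q(l), -5) = 65*((4 + (-5)**2 + 3*(-5))/(2 - 5)) = 65*((4 + 25 - 15)/(-3)) = 65*(-1/3*14) = 65*(-14/3) = -910/3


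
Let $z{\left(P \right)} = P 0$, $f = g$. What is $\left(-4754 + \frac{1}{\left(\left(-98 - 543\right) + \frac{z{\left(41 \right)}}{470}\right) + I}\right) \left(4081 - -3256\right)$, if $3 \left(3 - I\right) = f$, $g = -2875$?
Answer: $- \frac{33519752167}{961} \approx -3.488 \cdot 10^{7}$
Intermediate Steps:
$f = -2875$
$z{\left(P \right)} = 0$
$I = \frac{2884}{3}$ ($I = 3 - - \frac{2875}{3} = 3 + \frac{2875}{3} = \frac{2884}{3} \approx 961.33$)
$\left(-4754 + \frac{1}{\left(\left(-98 - 543\right) + \frac{z{\left(41 \right)}}{470}\right) + I}\right) \left(4081 - -3256\right) = \left(-4754 + \frac{1}{\left(\left(-98 - 543\right) + \frac{0}{470}\right) + \frac{2884}{3}}\right) \left(4081 - -3256\right) = \left(-4754 + \frac{1}{\left(-641 + 0 \cdot \frac{1}{470}\right) + \frac{2884}{3}}\right) \left(4081 + 3256\right) = \left(-4754 + \frac{1}{\left(-641 + 0\right) + \frac{2884}{3}}\right) 7337 = \left(-4754 + \frac{1}{-641 + \frac{2884}{3}}\right) 7337 = \left(-4754 + \frac{1}{\frac{961}{3}}\right) 7337 = \left(-4754 + \frac{3}{961}\right) 7337 = \left(- \frac{4568591}{961}\right) 7337 = - \frac{33519752167}{961}$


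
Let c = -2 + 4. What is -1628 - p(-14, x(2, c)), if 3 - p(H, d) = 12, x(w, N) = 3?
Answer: -1619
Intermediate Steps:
c = 2
p(H, d) = -9 (p(H, d) = 3 - 1*12 = 3 - 12 = -9)
-1628 - p(-14, x(2, c)) = -1628 - 1*(-9) = -1628 + 9 = -1619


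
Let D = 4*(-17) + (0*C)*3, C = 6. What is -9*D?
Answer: 612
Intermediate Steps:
D = -68 (D = 4*(-17) + (0*6)*3 = -68 + 0*3 = -68 + 0 = -68)
-9*D = -9*(-68) = 612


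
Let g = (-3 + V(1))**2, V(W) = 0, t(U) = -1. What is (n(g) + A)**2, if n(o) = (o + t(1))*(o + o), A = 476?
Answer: 384400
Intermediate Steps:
g = 9 (g = (-3 + 0)**2 = (-3)**2 = 9)
n(o) = 2*o*(-1 + o) (n(o) = (o - 1)*(o + o) = (-1 + o)*(2*o) = 2*o*(-1 + o))
(n(g) + A)**2 = (2*9*(-1 + 9) + 476)**2 = (2*9*8 + 476)**2 = (144 + 476)**2 = 620**2 = 384400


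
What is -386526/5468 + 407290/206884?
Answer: -4858686454/70702607 ≈ -68.720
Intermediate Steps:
-386526/5468 + 407290/206884 = -386526*1/5468 + 407290*(1/206884) = -193263/2734 + 203645/103442 = -4858686454/70702607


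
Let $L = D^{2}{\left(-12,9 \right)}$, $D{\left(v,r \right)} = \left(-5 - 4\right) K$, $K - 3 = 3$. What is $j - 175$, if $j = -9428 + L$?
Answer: $-6687$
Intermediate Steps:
$K = 6$ ($K = 3 + 3 = 6$)
$D{\left(v,r \right)} = -54$ ($D{\left(v,r \right)} = \left(-5 - 4\right) 6 = \left(-9\right) 6 = -54$)
$L = 2916$ ($L = \left(-54\right)^{2} = 2916$)
$j = -6512$ ($j = -9428 + 2916 = -6512$)
$j - 175 = -6512 - 175 = -6687$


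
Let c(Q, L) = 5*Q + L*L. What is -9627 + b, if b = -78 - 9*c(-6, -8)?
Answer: -10011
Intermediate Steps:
c(Q, L) = L² + 5*Q (c(Q, L) = 5*Q + L² = L² + 5*Q)
b = -384 (b = -78 - 9*((-8)² + 5*(-6)) = -78 - 9*(64 - 30) = -78 - 9*34 = -78 - 306 = -384)
-9627 + b = -9627 - 384 = -10011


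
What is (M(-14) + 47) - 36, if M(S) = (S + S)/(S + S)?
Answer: 12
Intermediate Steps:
M(S) = 1 (M(S) = (2*S)/((2*S)) = (2*S)*(1/(2*S)) = 1)
(M(-14) + 47) - 36 = (1 + 47) - 36 = 48 - 36 = 12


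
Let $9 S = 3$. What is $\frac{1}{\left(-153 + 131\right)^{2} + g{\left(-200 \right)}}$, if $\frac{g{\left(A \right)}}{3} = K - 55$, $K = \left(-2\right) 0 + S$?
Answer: $\frac{1}{320} \approx 0.003125$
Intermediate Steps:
$S = \frac{1}{3}$ ($S = \frac{1}{9} \cdot 3 = \frac{1}{3} \approx 0.33333$)
$K = \frac{1}{3}$ ($K = \left(-2\right) 0 + \frac{1}{3} = 0 + \frac{1}{3} = \frac{1}{3} \approx 0.33333$)
$g{\left(A \right)} = -164$ ($g{\left(A \right)} = 3 \left(\frac{1}{3} - 55\right) = 3 \left(- \frac{164}{3}\right) = -164$)
$\frac{1}{\left(-153 + 131\right)^{2} + g{\left(-200 \right)}} = \frac{1}{\left(-153 + 131\right)^{2} - 164} = \frac{1}{\left(-22\right)^{2} - 164} = \frac{1}{484 - 164} = \frac{1}{320}$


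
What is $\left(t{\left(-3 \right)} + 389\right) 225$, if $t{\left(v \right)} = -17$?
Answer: $83700$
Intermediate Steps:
$\left(t{\left(-3 \right)} + 389\right) 225 = \left(-17 + 389\right) 225 = 372 \cdot 225 = 83700$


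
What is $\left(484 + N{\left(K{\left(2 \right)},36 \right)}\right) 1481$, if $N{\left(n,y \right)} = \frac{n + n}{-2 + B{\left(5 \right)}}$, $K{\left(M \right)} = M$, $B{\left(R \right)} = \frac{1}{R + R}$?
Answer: $\frac{13560036}{19} \approx 7.1369 \cdot 10^{5}$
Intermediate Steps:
$B{\left(R \right)} = \frac{1}{2 R}$
$N{\left(n,y \right)} = - \frac{20 n}{19}$ ($N{\left(n,y \right)} = \frac{n + n}{-2 + \frac{1}{2 \cdot 5}} = \frac{2 n}{-2 + \frac{1}{2} \cdot \frac{1}{5}} = \frac{2 n}{-2 + \frac{1}{10}} = \frac{2 n}{- \frac{19}{10}} = 2 n \left(- \frac{10}{19}\right) = - \frac{20 n}{19}$)
$\left(484 + N{\left(K{\left(2 \right)},36 \right)}\right) 1481 = \left(484 - \frac{40}{19}\right) 1481 = \frac{9156}{19} \cdot 1481 = \frac{13560036}{19}$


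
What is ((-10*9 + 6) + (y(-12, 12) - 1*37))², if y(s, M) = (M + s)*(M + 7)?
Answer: 14641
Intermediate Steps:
y(s, M) = (7 + M)*(M + s) (y(s, M) = (M + s)*(7 + M) = (7 + M)*(M + s))
((-10*9 + 6) + (y(-12, 12) - 1*37))² = ((-10*9 + 6) + ((12² + 7*12 + 7*(-12) + 12*(-12)) - 1*37))² = ((-90 + 6) + ((144 + 84 - 84 - 144) - 37))² = (-84 + (0 - 37))² = (-84 - 37)² = (-121)² = 14641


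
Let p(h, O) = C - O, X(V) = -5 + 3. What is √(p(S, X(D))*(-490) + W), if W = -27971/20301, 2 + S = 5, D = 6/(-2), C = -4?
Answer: √403320149709/20301 ≈ 31.283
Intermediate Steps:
D = -3 (D = 6*(-½) = -3)
S = 3 (S = -2 + 5 = 3)
X(V) = -2
p(h, O) = -4 - O
W = -27971/20301 (W = -27971*1/20301 = -27971/20301 ≈ -1.3778)
√(p(S, X(D))*(-490) + W) = √((-4 - 1*(-2))*(-490) - 27971/20301) = √((-4 + 2)*(-490) - 27971/20301) = √(-2*(-490) - 27971/20301) = √(980 - 27971/20301) = √(19867009/20301) = √403320149709/20301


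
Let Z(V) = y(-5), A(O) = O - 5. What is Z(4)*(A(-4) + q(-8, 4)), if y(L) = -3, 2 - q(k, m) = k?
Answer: -3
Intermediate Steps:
q(k, m) = 2 - k
A(O) = -5 + O
Z(V) = -3
Z(4)*(A(-4) + q(-8, 4)) = -3*((-5 - 4) + (2 - 1*(-8))) = -3*(-9 + (2 + 8)) = -3*(-9 + 10) = -3*1 = -3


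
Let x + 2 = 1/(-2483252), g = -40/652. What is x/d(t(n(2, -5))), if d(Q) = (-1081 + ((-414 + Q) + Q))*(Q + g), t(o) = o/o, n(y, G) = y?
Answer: 809540315/567246771108 ≈ 0.0014271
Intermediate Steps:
t(o) = 1
g = -10/163 (g = -40*1/652 = -10/163 ≈ -0.061350)
d(Q) = (-1495 + 2*Q)*(-10/163 + Q) (d(Q) = (-1081 + ((-414 + Q) + Q))*(Q - 10/163) = (-1081 + (-414 + 2*Q))*(-10/163 + Q) = (-1495 + 2*Q)*(-10/163 + Q))
x = -4966505/2483252 (x = -2 + 1/(-2483252) = -2 - 1/2483252 = -4966505/2483252 ≈ -2.0000)
x/d(t(n(2, -5))) = -4966505/(2483252*(14950/163 + 2*1² - 243705/163*1)) = -4966505/(2483252*(14950/163 + 2*1 - 243705/163)) = -4966505/(2483252*(14950/163 + 2 - 243705/163)) = -4966505/(2483252*(-228429/163)) = -4966505/2483252*(-163/228429) = 809540315/567246771108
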